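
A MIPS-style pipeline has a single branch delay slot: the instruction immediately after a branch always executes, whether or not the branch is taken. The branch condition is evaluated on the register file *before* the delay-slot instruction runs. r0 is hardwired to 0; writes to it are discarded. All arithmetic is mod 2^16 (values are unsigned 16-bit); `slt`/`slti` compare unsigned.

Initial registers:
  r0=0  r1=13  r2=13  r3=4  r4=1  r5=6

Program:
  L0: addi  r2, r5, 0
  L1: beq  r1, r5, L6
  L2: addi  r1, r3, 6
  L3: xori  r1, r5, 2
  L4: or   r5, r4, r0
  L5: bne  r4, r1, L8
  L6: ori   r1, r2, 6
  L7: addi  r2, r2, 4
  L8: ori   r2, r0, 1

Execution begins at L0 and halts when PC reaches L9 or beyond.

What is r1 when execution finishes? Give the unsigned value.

#0 addi  r2, r5, 0 ; 0/13/6/4/1/6
#1 beq  r1, r5, L6 ; 0/13/6/4/1/6 ; →fallthru
#2 addi  r1, r3, 6 ; 0/10/6/4/1/6
#3 xori  r1, r5, 2 ; 0/4/6/4/1/6
#4 or   r5, r4, r0 ; 0/4/6/4/1/1
#5 bne  r4, r1, L8 ; 0/4/6/4/1/1 ; →target
#6 ori   r1, r2, 6 ; 0/6/6/4/1/1
#8 ori   r2, r0, 1 ; 0/6/1/4/1/1

6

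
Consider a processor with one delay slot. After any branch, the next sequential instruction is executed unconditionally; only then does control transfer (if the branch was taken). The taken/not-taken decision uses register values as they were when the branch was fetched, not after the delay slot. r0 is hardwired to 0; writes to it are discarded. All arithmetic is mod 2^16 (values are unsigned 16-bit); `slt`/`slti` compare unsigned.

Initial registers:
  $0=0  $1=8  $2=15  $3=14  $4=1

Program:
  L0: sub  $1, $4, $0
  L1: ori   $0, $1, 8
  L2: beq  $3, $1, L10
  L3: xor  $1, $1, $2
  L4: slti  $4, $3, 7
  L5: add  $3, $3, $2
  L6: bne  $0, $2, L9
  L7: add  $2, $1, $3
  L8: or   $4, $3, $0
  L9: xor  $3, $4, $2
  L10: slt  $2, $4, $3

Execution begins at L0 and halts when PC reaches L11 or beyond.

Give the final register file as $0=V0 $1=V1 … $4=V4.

$0=0 $1=14 $2=1 $3=43 $4=0

#0 sub  $1, $4, $0 ; 0/1/15/14/1
#1 ori   $0, $1, 8 ; 0/1/15/14/1
#2 beq  $3, $1, L10 ; 0/1/15/14/1 ; →fallthru
#3 xor  $1, $1, $2 ; 0/14/15/14/1
#4 slti  $4, $3, 7 ; 0/14/15/14/0
#5 add  $3, $3, $2 ; 0/14/15/29/0
#6 bne  $0, $2, L9 ; 0/14/15/29/0 ; →target
#7 add  $2, $1, $3 ; 0/14/43/29/0
#9 xor  $3, $4, $2 ; 0/14/43/43/0
#10 slt  $2, $4, $3 ; 0/14/1/43/0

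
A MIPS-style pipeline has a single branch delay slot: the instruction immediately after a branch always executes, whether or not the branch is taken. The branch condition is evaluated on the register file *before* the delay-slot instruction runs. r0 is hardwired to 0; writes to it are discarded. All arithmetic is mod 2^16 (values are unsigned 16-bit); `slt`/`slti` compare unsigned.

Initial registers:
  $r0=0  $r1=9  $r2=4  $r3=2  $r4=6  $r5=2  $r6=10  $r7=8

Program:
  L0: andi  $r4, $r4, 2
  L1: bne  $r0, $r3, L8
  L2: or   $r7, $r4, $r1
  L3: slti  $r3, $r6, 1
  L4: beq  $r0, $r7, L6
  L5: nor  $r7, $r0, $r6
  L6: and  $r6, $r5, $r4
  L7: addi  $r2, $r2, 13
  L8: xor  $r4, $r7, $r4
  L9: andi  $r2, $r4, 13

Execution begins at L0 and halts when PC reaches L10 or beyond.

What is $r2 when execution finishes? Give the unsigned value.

9

PC=0  andi  $r4, $r4, 2      | $r0=0 $r1=9 $r2=4 $r3=2 $r4=2 $r5=2 $r6=10 $r7=8
PC=1  bne  $r0, $r3, L8      | $r0=0 $r1=9 $r2=4 $r3=2 $r4=2 $r5=2 $r6=10 $r7=8  [TAKEN]
PC=2  or   $r7, $r4, $r1     | $r0=0 $r1=9 $r2=4 $r3=2 $r4=2 $r5=2 $r6=10 $r7=11
PC=8  xor  $r4, $r7, $r4     | $r0=0 $r1=9 $r2=4 $r3=2 $r4=9 $r5=2 $r6=10 $r7=11
PC=9  andi  $r2, $r4, 13     | $r0=0 $r1=9 $r2=9 $r3=2 $r4=9 $r5=2 $r6=10 $r7=11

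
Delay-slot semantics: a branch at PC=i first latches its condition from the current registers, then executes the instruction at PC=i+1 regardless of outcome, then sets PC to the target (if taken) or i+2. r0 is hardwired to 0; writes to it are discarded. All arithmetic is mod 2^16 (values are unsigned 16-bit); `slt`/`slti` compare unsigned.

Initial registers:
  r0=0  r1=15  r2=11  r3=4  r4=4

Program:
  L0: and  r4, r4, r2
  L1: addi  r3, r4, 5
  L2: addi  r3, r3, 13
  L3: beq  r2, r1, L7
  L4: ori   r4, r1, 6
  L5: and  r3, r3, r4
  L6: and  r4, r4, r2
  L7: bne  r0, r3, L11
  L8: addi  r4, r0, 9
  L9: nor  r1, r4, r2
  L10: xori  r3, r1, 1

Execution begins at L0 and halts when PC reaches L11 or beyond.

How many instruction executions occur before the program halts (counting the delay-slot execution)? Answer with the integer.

  step pc=0: and  r4, r4, r2  regs=(0,15,11,4,0)
  step pc=1: addi  r3, r4, 5  regs=(0,15,11,5,0)
  step pc=2: addi  r3, r3, 13  regs=(0,15,11,18,0)
  step pc=3: beq  r2, r1, L7  cond=F  regs=(0,15,11,18,0)
  step pc=4: ori   r4, r1, 6  regs=(0,15,11,18,15)
  step pc=5: and  r3, r3, r4  regs=(0,15,11,2,15)
  step pc=6: and  r4, r4, r2  regs=(0,15,11,2,11)
  step pc=7: bne  r0, r3, L11  cond=T  regs=(0,15,11,2,11)
  step pc=8: addi  r4, r0, 9  regs=(0,15,11,2,9)

9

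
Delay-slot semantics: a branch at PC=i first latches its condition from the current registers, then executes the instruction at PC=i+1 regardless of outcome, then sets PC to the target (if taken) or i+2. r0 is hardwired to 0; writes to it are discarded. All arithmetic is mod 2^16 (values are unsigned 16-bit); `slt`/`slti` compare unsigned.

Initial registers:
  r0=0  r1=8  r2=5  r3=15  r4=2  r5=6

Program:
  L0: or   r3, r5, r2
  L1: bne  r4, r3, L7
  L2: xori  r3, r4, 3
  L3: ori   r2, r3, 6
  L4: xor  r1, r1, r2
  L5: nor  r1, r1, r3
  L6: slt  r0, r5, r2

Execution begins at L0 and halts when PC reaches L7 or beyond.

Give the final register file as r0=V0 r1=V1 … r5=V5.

r0=0 r1=8 r2=5 r3=1 r4=2 r5=6

#0 or   r3, r5, r2 ; 0/8/5/7/2/6
#1 bne  r4, r3, L7 ; 0/8/5/7/2/6 ; →target
#2 xori  r3, r4, 3 ; 0/8/5/1/2/6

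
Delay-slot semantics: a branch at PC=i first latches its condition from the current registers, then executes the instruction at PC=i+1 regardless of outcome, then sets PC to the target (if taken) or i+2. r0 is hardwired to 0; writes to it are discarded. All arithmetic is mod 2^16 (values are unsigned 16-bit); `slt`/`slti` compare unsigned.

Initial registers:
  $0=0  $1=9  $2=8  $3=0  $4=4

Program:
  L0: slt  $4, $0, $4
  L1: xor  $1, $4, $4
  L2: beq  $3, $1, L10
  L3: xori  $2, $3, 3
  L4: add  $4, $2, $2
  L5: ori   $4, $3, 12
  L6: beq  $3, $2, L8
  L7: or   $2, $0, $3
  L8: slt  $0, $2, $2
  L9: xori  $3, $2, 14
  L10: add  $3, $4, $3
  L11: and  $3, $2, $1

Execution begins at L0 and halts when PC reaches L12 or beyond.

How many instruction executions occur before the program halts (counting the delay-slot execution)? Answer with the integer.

6

PC=0  slt  $4, $0, $4        | $0=0 $1=9 $2=8 $3=0 $4=1
PC=1  xor  $1, $4, $4        | $0=0 $1=0 $2=8 $3=0 $4=1
PC=2  beq  $3, $1, L10       | $0=0 $1=0 $2=8 $3=0 $4=1  [TAKEN]
PC=3  xori  $2, $3, 3        | $0=0 $1=0 $2=3 $3=0 $4=1
PC=10 add  $3, $4, $3        | $0=0 $1=0 $2=3 $3=1 $4=1
PC=11 and  $3, $2, $1        | $0=0 $1=0 $2=3 $3=0 $4=1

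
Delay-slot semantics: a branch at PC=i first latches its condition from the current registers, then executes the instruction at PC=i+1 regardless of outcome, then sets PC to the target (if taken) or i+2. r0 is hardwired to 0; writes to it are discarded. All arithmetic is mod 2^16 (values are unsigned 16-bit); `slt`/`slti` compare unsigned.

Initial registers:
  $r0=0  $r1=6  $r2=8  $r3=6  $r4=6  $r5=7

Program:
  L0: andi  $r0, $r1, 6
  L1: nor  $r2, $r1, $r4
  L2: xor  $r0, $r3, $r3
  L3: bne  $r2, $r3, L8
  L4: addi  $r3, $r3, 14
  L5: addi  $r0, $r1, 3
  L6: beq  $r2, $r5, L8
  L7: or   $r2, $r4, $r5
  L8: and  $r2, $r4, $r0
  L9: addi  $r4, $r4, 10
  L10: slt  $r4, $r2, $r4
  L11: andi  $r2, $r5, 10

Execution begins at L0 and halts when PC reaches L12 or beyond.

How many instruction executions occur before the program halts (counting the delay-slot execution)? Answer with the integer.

  step pc=0: andi  $r0, $r1, 6  regs=(0,6,8,6,6,7)
  step pc=1: nor  $r2, $r1, $r4  regs=(0,6,65529,6,6,7)
  step pc=2: xor  $r0, $r3, $r3  regs=(0,6,65529,6,6,7)
  step pc=3: bne  $r2, $r3, L8  cond=T  regs=(0,6,65529,6,6,7)
  step pc=4: addi  $r3, $r3, 14  regs=(0,6,65529,20,6,7)
  step pc=8: and  $r2, $r4, $r0  regs=(0,6,0,20,6,7)
  step pc=9: addi  $r4, $r4, 10  regs=(0,6,0,20,16,7)
  step pc=10: slt  $r4, $r2, $r4  regs=(0,6,0,20,1,7)
  step pc=11: andi  $r2, $r5, 10  regs=(0,6,2,20,1,7)

9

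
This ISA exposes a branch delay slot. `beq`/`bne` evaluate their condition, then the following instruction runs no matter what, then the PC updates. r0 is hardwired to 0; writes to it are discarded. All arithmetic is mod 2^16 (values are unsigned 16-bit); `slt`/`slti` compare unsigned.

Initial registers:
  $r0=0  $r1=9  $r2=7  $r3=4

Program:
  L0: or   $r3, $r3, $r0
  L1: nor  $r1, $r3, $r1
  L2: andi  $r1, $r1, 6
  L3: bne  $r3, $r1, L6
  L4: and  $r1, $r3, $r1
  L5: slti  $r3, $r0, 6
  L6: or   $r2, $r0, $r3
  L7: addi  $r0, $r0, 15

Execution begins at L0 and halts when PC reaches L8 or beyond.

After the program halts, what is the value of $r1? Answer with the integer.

  step pc=0: or   $r3, $r3, $r0  regs=(0,9,7,4)
  step pc=1: nor  $r1, $r3, $r1  regs=(0,65522,7,4)
  step pc=2: andi  $r1, $r1, 6  regs=(0,2,7,4)
  step pc=3: bne  $r3, $r1, L6  cond=T  regs=(0,2,7,4)
  step pc=4: and  $r1, $r3, $r1  regs=(0,0,7,4)
  step pc=6: or   $r2, $r0, $r3  regs=(0,0,4,4)
  step pc=7: addi  $r0, $r0, 15  regs=(0,0,4,4)

0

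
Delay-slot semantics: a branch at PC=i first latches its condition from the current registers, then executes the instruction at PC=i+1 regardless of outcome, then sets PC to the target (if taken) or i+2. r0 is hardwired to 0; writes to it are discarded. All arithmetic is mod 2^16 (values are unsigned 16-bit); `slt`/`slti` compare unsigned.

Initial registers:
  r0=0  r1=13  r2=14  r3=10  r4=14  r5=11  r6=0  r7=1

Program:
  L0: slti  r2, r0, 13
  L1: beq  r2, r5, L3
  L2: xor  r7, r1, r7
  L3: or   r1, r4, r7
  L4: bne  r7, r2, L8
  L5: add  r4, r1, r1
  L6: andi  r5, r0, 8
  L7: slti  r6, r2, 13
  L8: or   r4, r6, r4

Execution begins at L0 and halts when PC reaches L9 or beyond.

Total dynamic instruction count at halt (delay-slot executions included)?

7

  step pc=0: slti  r2, r0, 13  regs=(0,13,1,10,14,11,0,1)
  step pc=1: beq  r2, r5, L3  cond=F  regs=(0,13,1,10,14,11,0,1)
  step pc=2: xor  r7, r1, r7  regs=(0,13,1,10,14,11,0,12)
  step pc=3: or   r1, r4, r7  regs=(0,14,1,10,14,11,0,12)
  step pc=4: bne  r7, r2, L8  cond=T  regs=(0,14,1,10,14,11,0,12)
  step pc=5: add  r4, r1, r1  regs=(0,14,1,10,28,11,0,12)
  step pc=8: or   r4, r6, r4  regs=(0,14,1,10,28,11,0,12)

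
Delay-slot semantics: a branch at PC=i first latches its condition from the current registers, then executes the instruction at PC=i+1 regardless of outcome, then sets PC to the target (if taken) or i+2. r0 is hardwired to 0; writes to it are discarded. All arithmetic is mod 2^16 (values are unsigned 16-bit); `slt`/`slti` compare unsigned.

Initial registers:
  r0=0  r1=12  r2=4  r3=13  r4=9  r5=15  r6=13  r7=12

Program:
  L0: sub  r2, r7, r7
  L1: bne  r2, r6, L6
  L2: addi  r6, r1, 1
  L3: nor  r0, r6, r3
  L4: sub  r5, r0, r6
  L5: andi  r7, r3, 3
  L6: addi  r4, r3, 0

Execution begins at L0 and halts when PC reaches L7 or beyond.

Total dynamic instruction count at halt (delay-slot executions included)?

4

  step pc=0: sub  r2, r7, r7  regs=(0,12,0,13,9,15,13,12)
  step pc=1: bne  r2, r6, L6  cond=T  regs=(0,12,0,13,9,15,13,12)
  step pc=2: addi  r6, r1, 1  regs=(0,12,0,13,9,15,13,12)
  step pc=6: addi  r4, r3, 0  regs=(0,12,0,13,13,15,13,12)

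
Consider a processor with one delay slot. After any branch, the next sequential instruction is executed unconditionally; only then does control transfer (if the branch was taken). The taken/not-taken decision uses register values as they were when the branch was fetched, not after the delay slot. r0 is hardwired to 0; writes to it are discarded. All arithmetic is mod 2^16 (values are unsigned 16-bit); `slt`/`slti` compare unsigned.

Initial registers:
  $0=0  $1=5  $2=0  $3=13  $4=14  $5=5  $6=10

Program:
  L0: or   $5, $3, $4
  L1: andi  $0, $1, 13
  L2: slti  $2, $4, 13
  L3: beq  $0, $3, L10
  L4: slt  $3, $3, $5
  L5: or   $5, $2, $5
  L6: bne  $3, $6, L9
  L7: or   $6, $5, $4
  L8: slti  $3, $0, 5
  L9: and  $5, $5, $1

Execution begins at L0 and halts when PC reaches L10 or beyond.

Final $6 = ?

  step pc=0: or   $5, $3, $4  regs=(0,5,0,13,14,15,10)
  step pc=1: andi  $0, $1, 13  regs=(0,5,0,13,14,15,10)
  step pc=2: slti  $2, $4, 13  regs=(0,5,0,13,14,15,10)
  step pc=3: beq  $0, $3, L10  cond=F  regs=(0,5,0,13,14,15,10)
  step pc=4: slt  $3, $3, $5  regs=(0,5,0,1,14,15,10)
  step pc=5: or   $5, $2, $5  regs=(0,5,0,1,14,15,10)
  step pc=6: bne  $3, $6, L9  cond=T  regs=(0,5,0,1,14,15,10)
  step pc=7: or   $6, $5, $4  regs=(0,5,0,1,14,15,15)
  step pc=9: and  $5, $5, $1  regs=(0,5,0,1,14,5,15)

15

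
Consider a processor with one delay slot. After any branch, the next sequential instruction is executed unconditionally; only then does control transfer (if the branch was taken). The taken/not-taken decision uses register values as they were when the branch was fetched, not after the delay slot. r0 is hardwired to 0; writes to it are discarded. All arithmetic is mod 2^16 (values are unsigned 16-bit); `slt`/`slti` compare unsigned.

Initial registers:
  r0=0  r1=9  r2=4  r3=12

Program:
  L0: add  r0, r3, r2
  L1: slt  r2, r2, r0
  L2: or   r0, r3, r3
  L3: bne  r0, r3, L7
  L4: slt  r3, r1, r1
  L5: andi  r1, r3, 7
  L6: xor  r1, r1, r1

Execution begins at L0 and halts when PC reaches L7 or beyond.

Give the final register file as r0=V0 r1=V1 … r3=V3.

r0=0 r1=9 r2=0 r3=0

  step pc=0: add  r0, r3, r2  regs=(0,9,4,12)
  step pc=1: slt  r2, r2, r0  regs=(0,9,0,12)
  step pc=2: or   r0, r3, r3  regs=(0,9,0,12)
  step pc=3: bne  r0, r3, L7  cond=T  regs=(0,9,0,12)
  step pc=4: slt  r3, r1, r1  regs=(0,9,0,0)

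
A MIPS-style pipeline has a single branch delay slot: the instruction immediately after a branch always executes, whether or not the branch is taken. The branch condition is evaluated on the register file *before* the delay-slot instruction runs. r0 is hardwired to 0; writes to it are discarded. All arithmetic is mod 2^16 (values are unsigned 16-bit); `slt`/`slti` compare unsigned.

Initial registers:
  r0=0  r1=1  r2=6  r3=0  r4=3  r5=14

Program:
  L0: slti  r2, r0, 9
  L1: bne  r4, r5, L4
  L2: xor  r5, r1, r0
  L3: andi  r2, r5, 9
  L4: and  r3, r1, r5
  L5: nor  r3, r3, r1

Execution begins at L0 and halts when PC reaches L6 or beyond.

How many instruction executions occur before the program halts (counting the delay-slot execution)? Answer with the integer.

[0] slti  r2, r0, 9  →  {r0:0, r1:1, r2:1, r3:0, r4:3, r5:14}
[1] bne  r4, r5, L4  →  {r0:0, r1:1, r2:1, r3:0, r4:3, r5:14}  ⟨branch taken⟩
[2] xor  r5, r1, r0  →  {r0:0, r1:1, r2:1, r3:0, r4:3, r5:1}
[4] and  r3, r1, r5  →  {r0:0, r1:1, r2:1, r3:1, r4:3, r5:1}
[5] nor  r3, r3, r1  →  {r0:0, r1:1, r2:1, r3:65534, r4:3, r5:1}

5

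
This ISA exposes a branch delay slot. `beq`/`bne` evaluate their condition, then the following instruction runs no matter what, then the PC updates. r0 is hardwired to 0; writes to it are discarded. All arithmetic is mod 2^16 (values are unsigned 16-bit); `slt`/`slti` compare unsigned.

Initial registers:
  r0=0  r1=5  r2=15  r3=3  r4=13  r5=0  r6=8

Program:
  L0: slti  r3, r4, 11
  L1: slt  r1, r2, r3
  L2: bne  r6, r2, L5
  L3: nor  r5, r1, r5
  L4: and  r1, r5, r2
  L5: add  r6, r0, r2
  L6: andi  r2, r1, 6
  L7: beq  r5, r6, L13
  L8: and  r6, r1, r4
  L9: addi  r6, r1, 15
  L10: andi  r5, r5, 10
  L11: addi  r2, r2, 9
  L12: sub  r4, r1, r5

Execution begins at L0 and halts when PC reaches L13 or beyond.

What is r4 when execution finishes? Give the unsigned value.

#0 slti  r3, r4, 11 ; 0/5/15/0/13/0/8
#1 slt  r1, r2, r3 ; 0/0/15/0/13/0/8
#2 bne  r6, r2, L5 ; 0/0/15/0/13/0/8 ; →target
#3 nor  r5, r1, r5 ; 0/0/15/0/13/65535/8
#5 add  r6, r0, r2 ; 0/0/15/0/13/65535/15
#6 andi  r2, r1, 6 ; 0/0/0/0/13/65535/15
#7 beq  r5, r6, L13 ; 0/0/0/0/13/65535/15 ; →fallthru
#8 and  r6, r1, r4 ; 0/0/0/0/13/65535/0
#9 addi  r6, r1, 15 ; 0/0/0/0/13/65535/15
#10 andi  r5, r5, 10 ; 0/0/0/0/13/10/15
#11 addi  r2, r2, 9 ; 0/0/9/0/13/10/15
#12 sub  r4, r1, r5 ; 0/0/9/0/65526/10/15

65526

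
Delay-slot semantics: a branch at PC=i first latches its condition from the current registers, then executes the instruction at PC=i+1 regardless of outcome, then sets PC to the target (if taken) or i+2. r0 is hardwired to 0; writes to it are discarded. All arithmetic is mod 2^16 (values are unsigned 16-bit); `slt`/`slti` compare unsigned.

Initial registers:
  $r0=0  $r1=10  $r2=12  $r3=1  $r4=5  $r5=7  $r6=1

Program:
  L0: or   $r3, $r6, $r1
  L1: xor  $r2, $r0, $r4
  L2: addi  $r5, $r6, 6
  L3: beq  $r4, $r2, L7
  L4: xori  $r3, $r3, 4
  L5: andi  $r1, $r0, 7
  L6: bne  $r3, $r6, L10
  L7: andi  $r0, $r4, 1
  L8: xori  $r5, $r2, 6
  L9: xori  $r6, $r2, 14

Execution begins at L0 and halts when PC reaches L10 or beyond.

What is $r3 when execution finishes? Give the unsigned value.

15

PC=0  or   $r3, $r6, $r1     | $r0=0 $r1=10 $r2=12 $r3=11 $r4=5 $r5=7 $r6=1
PC=1  xor  $r2, $r0, $r4     | $r0=0 $r1=10 $r2=5 $r3=11 $r4=5 $r5=7 $r6=1
PC=2  addi  $r5, $r6, 6      | $r0=0 $r1=10 $r2=5 $r3=11 $r4=5 $r5=7 $r6=1
PC=3  beq  $r4, $r2, L7      | $r0=0 $r1=10 $r2=5 $r3=11 $r4=5 $r5=7 $r6=1  [TAKEN]
PC=4  xori  $r3, $r3, 4      | $r0=0 $r1=10 $r2=5 $r3=15 $r4=5 $r5=7 $r6=1
PC=7  andi  $r0, $r4, 1      | $r0=0 $r1=10 $r2=5 $r3=15 $r4=5 $r5=7 $r6=1
PC=8  xori  $r5, $r2, 6      | $r0=0 $r1=10 $r2=5 $r3=15 $r4=5 $r5=3 $r6=1
PC=9  xori  $r6, $r2, 14     | $r0=0 $r1=10 $r2=5 $r3=15 $r4=5 $r5=3 $r6=11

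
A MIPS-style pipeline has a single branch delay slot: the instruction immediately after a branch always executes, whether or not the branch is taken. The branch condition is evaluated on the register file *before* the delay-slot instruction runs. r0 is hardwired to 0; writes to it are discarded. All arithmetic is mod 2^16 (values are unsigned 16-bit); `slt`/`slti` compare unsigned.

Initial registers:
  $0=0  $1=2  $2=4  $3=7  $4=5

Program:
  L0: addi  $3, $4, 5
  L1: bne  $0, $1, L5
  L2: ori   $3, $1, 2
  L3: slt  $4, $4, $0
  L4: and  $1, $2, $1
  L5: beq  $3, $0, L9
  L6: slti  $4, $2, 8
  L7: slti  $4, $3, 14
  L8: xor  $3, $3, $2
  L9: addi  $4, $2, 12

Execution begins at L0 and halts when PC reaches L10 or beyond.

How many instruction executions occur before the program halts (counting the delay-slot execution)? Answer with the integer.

8

#0 addi  $3, $4, 5 ; 0/2/4/10/5
#1 bne  $0, $1, L5 ; 0/2/4/10/5 ; →target
#2 ori   $3, $1, 2 ; 0/2/4/2/5
#5 beq  $3, $0, L9 ; 0/2/4/2/5 ; →fallthru
#6 slti  $4, $2, 8 ; 0/2/4/2/1
#7 slti  $4, $3, 14 ; 0/2/4/2/1
#8 xor  $3, $3, $2 ; 0/2/4/6/1
#9 addi  $4, $2, 12 ; 0/2/4/6/16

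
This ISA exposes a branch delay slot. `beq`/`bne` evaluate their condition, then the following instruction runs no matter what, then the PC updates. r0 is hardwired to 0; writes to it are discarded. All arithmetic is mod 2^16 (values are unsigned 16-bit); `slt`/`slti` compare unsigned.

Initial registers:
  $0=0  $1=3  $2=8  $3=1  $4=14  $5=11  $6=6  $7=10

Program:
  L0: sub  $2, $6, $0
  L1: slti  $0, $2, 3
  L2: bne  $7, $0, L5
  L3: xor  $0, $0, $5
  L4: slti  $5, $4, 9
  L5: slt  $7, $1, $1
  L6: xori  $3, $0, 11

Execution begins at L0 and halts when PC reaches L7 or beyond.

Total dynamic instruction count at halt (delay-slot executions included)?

6

[0] sub  $2, $6, $0  →  {$0:0, $1:3, $2:6, $3:1, $4:14, $5:11, $6:6, $7:10}
[1] slti  $0, $2, 3  →  {$0:0, $1:3, $2:6, $3:1, $4:14, $5:11, $6:6, $7:10}
[2] bne  $7, $0, L5  →  {$0:0, $1:3, $2:6, $3:1, $4:14, $5:11, $6:6, $7:10}  ⟨branch taken⟩
[3] xor  $0, $0, $5  →  {$0:0, $1:3, $2:6, $3:1, $4:14, $5:11, $6:6, $7:10}
[5] slt  $7, $1, $1  →  {$0:0, $1:3, $2:6, $3:1, $4:14, $5:11, $6:6, $7:0}
[6] xori  $3, $0, 11  →  {$0:0, $1:3, $2:6, $3:11, $4:14, $5:11, $6:6, $7:0}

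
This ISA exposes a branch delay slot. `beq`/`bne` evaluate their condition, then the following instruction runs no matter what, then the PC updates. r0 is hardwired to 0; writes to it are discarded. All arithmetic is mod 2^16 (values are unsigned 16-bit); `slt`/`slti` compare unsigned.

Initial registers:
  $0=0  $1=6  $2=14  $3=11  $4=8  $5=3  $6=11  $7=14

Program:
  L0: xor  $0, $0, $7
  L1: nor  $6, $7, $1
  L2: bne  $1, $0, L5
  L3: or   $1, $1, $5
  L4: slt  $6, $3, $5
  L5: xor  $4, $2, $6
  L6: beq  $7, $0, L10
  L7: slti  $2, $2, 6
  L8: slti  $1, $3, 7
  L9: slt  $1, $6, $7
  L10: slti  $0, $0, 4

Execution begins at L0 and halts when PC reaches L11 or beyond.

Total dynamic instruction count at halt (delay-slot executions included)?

10

PC=0  xor  $0, $0, $7        | $0=0 $1=6 $2=14 $3=11 $4=8 $5=3 $6=11 $7=14
PC=1  nor  $6, $7, $1        | $0=0 $1=6 $2=14 $3=11 $4=8 $5=3 $6=65521 $7=14
PC=2  bne  $1, $0, L5        | $0=0 $1=6 $2=14 $3=11 $4=8 $5=3 $6=65521 $7=14  [TAKEN]
PC=3  or   $1, $1, $5        | $0=0 $1=7 $2=14 $3=11 $4=8 $5=3 $6=65521 $7=14
PC=5  xor  $4, $2, $6        | $0=0 $1=7 $2=14 $3=11 $4=65535 $5=3 $6=65521 $7=14
PC=6  beq  $7, $0, L10       | $0=0 $1=7 $2=14 $3=11 $4=65535 $5=3 $6=65521 $7=14  [not taken]
PC=7  slti  $2, $2, 6        | $0=0 $1=7 $2=0 $3=11 $4=65535 $5=3 $6=65521 $7=14
PC=8  slti  $1, $3, 7        | $0=0 $1=0 $2=0 $3=11 $4=65535 $5=3 $6=65521 $7=14
PC=9  slt  $1, $6, $7        | $0=0 $1=0 $2=0 $3=11 $4=65535 $5=3 $6=65521 $7=14
PC=10 slti  $0, $0, 4        | $0=0 $1=0 $2=0 $3=11 $4=65535 $5=3 $6=65521 $7=14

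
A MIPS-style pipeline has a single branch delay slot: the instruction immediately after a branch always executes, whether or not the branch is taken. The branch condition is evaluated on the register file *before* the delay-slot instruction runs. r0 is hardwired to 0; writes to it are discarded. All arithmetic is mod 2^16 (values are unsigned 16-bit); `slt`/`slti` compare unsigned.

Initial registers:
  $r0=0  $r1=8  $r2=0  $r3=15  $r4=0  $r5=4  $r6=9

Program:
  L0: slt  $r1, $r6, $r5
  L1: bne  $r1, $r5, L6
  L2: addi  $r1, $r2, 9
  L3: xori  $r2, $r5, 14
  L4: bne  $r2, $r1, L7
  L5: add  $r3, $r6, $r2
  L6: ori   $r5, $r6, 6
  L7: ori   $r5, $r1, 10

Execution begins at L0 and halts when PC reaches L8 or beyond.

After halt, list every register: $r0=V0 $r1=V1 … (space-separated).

$r0=0 $r1=9 $r2=0 $r3=15 $r4=0 $r5=11 $r6=9

[0] slt  $r1, $r6, $r5  →  {$r0:0, $r1:0, $r2:0, $r3:15, $r4:0, $r5:4, $r6:9}
[1] bne  $r1, $r5, L6  →  {$r0:0, $r1:0, $r2:0, $r3:15, $r4:0, $r5:4, $r6:9}  ⟨branch taken⟩
[2] addi  $r1, $r2, 9  →  {$r0:0, $r1:9, $r2:0, $r3:15, $r4:0, $r5:4, $r6:9}
[6] ori   $r5, $r6, 6  →  {$r0:0, $r1:9, $r2:0, $r3:15, $r4:0, $r5:15, $r6:9}
[7] ori   $r5, $r1, 10  →  {$r0:0, $r1:9, $r2:0, $r3:15, $r4:0, $r5:11, $r6:9}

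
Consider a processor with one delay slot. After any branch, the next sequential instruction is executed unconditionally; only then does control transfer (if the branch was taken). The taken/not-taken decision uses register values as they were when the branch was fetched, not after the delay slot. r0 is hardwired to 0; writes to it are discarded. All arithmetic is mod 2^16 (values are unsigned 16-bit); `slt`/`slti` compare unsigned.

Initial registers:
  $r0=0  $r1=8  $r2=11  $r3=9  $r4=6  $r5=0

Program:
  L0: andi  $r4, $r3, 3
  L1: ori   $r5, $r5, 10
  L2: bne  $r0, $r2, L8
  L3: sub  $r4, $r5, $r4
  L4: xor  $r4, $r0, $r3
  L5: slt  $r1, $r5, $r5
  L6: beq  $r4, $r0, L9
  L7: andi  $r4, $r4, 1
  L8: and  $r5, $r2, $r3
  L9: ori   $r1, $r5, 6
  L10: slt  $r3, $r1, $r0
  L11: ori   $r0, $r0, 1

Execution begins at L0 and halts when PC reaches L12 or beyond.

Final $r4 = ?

9

PC=0  andi  $r4, $r3, 3      | $r0=0 $r1=8 $r2=11 $r3=9 $r4=1 $r5=0
PC=1  ori   $r5, $r5, 10     | $r0=0 $r1=8 $r2=11 $r3=9 $r4=1 $r5=10
PC=2  bne  $r0, $r2, L8      | $r0=0 $r1=8 $r2=11 $r3=9 $r4=1 $r5=10  [TAKEN]
PC=3  sub  $r4, $r5, $r4     | $r0=0 $r1=8 $r2=11 $r3=9 $r4=9 $r5=10
PC=8  and  $r5, $r2, $r3     | $r0=0 $r1=8 $r2=11 $r3=9 $r4=9 $r5=9
PC=9  ori   $r1, $r5, 6      | $r0=0 $r1=15 $r2=11 $r3=9 $r4=9 $r5=9
PC=10 slt  $r3, $r1, $r0     | $r0=0 $r1=15 $r2=11 $r3=0 $r4=9 $r5=9
PC=11 ori   $r0, $r0, 1      | $r0=0 $r1=15 $r2=11 $r3=0 $r4=9 $r5=9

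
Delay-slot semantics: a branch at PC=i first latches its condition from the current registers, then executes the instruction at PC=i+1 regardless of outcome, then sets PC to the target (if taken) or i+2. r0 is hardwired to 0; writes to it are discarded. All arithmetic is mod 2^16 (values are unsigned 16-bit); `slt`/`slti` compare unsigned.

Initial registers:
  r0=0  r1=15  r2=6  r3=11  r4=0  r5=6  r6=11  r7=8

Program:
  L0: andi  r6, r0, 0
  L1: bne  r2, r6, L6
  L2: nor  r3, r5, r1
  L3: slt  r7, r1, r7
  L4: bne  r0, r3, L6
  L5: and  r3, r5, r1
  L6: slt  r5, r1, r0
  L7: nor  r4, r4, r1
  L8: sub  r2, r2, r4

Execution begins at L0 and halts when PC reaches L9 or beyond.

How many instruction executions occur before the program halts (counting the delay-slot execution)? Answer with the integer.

#0 andi  r6, r0, 0 ; 0/15/6/11/0/6/0/8
#1 bne  r2, r6, L6 ; 0/15/6/11/0/6/0/8 ; →target
#2 nor  r3, r5, r1 ; 0/15/6/65520/0/6/0/8
#6 slt  r5, r1, r0 ; 0/15/6/65520/0/0/0/8
#7 nor  r4, r4, r1 ; 0/15/6/65520/65520/0/0/8
#8 sub  r2, r2, r4 ; 0/15/22/65520/65520/0/0/8

6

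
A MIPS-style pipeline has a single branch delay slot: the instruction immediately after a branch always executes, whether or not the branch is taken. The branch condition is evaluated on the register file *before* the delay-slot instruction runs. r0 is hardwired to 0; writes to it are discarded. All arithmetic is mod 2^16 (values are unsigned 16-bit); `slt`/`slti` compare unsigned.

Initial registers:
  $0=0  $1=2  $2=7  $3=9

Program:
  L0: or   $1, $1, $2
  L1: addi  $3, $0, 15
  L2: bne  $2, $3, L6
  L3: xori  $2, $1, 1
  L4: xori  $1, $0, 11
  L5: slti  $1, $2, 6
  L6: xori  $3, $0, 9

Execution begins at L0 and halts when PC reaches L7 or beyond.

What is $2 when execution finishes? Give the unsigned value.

PC=0  or   $1, $1, $2        | $0=0 $1=7 $2=7 $3=9
PC=1  addi  $3, $0, 15       | $0=0 $1=7 $2=7 $3=15
PC=2  bne  $2, $3, L6        | $0=0 $1=7 $2=7 $3=15  [TAKEN]
PC=3  xori  $2, $1, 1        | $0=0 $1=7 $2=6 $3=15
PC=6  xori  $3, $0, 9        | $0=0 $1=7 $2=6 $3=9

6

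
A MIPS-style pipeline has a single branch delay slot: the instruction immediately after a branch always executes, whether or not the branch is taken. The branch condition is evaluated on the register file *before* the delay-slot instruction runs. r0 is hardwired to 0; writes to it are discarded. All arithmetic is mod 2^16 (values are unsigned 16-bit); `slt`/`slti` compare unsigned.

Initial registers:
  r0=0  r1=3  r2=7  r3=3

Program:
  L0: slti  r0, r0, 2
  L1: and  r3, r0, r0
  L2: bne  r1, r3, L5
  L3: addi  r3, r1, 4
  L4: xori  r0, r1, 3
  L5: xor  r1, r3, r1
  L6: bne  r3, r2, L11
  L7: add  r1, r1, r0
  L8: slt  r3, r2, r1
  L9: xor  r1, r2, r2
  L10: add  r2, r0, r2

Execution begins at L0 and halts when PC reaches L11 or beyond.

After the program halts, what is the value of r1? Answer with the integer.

0

  step pc=0: slti  r0, r0, 2  regs=(0,3,7,3)
  step pc=1: and  r3, r0, r0  regs=(0,3,7,0)
  step pc=2: bne  r1, r3, L5  cond=T  regs=(0,3,7,0)
  step pc=3: addi  r3, r1, 4  regs=(0,3,7,7)
  step pc=5: xor  r1, r3, r1  regs=(0,4,7,7)
  step pc=6: bne  r3, r2, L11  cond=F  regs=(0,4,7,7)
  step pc=7: add  r1, r1, r0  regs=(0,4,7,7)
  step pc=8: slt  r3, r2, r1  regs=(0,4,7,0)
  step pc=9: xor  r1, r2, r2  regs=(0,0,7,0)
  step pc=10: add  r2, r0, r2  regs=(0,0,7,0)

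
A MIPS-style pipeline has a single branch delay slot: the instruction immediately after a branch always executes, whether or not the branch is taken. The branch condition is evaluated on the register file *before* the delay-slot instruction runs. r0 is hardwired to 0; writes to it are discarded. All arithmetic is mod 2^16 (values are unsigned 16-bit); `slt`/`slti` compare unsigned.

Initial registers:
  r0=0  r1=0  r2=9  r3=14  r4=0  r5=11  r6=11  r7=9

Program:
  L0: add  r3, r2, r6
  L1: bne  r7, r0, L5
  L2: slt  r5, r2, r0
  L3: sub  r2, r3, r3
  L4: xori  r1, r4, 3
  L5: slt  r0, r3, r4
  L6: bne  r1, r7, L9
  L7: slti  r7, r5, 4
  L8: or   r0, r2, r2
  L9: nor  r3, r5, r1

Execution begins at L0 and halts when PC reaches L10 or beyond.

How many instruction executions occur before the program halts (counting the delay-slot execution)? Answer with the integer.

  step pc=0: add  r3, r2, r6  regs=(0,0,9,20,0,11,11,9)
  step pc=1: bne  r7, r0, L5  cond=T  regs=(0,0,9,20,0,11,11,9)
  step pc=2: slt  r5, r2, r0  regs=(0,0,9,20,0,0,11,9)
  step pc=5: slt  r0, r3, r4  regs=(0,0,9,20,0,0,11,9)
  step pc=6: bne  r1, r7, L9  cond=T  regs=(0,0,9,20,0,0,11,9)
  step pc=7: slti  r7, r5, 4  regs=(0,0,9,20,0,0,11,1)
  step pc=9: nor  r3, r5, r1  regs=(0,0,9,65535,0,0,11,1)

7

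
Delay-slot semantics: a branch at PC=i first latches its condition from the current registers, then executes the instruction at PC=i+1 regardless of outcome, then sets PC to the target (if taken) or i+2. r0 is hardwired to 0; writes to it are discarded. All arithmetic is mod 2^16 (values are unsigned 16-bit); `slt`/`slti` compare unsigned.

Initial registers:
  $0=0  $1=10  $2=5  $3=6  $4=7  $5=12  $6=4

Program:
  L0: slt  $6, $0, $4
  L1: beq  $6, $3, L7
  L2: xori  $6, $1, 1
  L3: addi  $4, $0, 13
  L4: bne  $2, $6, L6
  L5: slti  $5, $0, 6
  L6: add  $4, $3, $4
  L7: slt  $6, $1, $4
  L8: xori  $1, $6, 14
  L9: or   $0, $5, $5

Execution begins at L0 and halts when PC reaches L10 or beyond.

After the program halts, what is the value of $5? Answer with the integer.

  step pc=0: slt  $6, $0, $4  regs=(0,10,5,6,7,12,1)
  step pc=1: beq  $6, $3, L7  cond=F  regs=(0,10,5,6,7,12,1)
  step pc=2: xori  $6, $1, 1  regs=(0,10,5,6,7,12,11)
  step pc=3: addi  $4, $0, 13  regs=(0,10,5,6,13,12,11)
  step pc=4: bne  $2, $6, L6  cond=T  regs=(0,10,5,6,13,12,11)
  step pc=5: slti  $5, $0, 6  regs=(0,10,5,6,13,1,11)
  step pc=6: add  $4, $3, $4  regs=(0,10,5,6,19,1,11)
  step pc=7: slt  $6, $1, $4  regs=(0,10,5,6,19,1,1)
  step pc=8: xori  $1, $6, 14  regs=(0,15,5,6,19,1,1)
  step pc=9: or   $0, $5, $5  regs=(0,15,5,6,19,1,1)

1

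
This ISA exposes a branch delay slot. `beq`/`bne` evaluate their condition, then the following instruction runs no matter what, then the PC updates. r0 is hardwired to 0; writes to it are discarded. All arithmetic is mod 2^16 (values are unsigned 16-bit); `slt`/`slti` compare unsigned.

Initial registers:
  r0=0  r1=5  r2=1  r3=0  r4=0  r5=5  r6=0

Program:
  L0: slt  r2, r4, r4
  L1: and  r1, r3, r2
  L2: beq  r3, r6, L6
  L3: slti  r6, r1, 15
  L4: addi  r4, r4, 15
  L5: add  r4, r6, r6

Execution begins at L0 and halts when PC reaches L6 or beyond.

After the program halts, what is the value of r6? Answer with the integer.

1

  step pc=0: slt  r2, r4, r4  regs=(0,5,0,0,0,5,0)
  step pc=1: and  r1, r3, r2  regs=(0,0,0,0,0,5,0)
  step pc=2: beq  r3, r6, L6  cond=T  regs=(0,0,0,0,0,5,0)
  step pc=3: slti  r6, r1, 15  regs=(0,0,0,0,0,5,1)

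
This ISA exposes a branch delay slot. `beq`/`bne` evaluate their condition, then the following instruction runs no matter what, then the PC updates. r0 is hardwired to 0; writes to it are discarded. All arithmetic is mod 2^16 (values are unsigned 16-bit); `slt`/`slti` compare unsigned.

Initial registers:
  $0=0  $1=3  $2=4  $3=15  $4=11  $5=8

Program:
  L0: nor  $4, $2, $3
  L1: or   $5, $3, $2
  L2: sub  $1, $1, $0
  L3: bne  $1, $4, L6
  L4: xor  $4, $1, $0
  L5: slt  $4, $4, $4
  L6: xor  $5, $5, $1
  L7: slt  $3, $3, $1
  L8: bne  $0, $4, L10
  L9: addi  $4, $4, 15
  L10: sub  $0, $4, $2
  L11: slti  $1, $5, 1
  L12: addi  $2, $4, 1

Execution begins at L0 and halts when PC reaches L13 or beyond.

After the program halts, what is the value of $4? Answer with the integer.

18

[0] nor  $4, $2, $3  →  {$0:0, $1:3, $2:4, $3:15, $4:65520, $5:8}
[1] or   $5, $3, $2  →  {$0:0, $1:3, $2:4, $3:15, $4:65520, $5:15}
[2] sub  $1, $1, $0  →  {$0:0, $1:3, $2:4, $3:15, $4:65520, $5:15}
[3] bne  $1, $4, L6  →  {$0:0, $1:3, $2:4, $3:15, $4:65520, $5:15}  ⟨branch taken⟩
[4] xor  $4, $1, $0  →  {$0:0, $1:3, $2:4, $3:15, $4:3, $5:15}
[6] xor  $5, $5, $1  →  {$0:0, $1:3, $2:4, $3:15, $4:3, $5:12}
[7] slt  $3, $3, $1  →  {$0:0, $1:3, $2:4, $3:0, $4:3, $5:12}
[8] bne  $0, $4, L10  →  {$0:0, $1:3, $2:4, $3:0, $4:3, $5:12}  ⟨branch taken⟩
[9] addi  $4, $4, 15  →  {$0:0, $1:3, $2:4, $3:0, $4:18, $5:12}
[10] sub  $0, $4, $2  →  {$0:0, $1:3, $2:4, $3:0, $4:18, $5:12}
[11] slti  $1, $5, 1  →  {$0:0, $1:0, $2:4, $3:0, $4:18, $5:12}
[12] addi  $2, $4, 1  →  {$0:0, $1:0, $2:19, $3:0, $4:18, $5:12}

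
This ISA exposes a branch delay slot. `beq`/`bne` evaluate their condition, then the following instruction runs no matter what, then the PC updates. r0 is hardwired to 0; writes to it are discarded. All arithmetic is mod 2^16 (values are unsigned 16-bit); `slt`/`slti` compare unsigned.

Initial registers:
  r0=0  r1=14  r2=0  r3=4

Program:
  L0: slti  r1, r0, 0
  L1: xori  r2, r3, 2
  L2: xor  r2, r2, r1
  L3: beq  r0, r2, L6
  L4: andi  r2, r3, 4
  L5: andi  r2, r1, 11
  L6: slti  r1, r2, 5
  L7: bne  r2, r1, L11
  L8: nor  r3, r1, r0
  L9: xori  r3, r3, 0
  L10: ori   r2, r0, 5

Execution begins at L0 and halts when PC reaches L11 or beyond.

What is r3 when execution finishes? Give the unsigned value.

[0] slti  r1, r0, 0  →  {r0:0, r1:0, r2:0, r3:4}
[1] xori  r2, r3, 2  →  {r0:0, r1:0, r2:6, r3:4}
[2] xor  r2, r2, r1  →  {r0:0, r1:0, r2:6, r3:4}
[3] beq  r0, r2, L6  →  {r0:0, r1:0, r2:6, r3:4}  ⟨branch fallthrough⟩
[4] andi  r2, r3, 4  →  {r0:0, r1:0, r2:4, r3:4}
[5] andi  r2, r1, 11  →  {r0:0, r1:0, r2:0, r3:4}
[6] slti  r1, r2, 5  →  {r0:0, r1:1, r2:0, r3:4}
[7] bne  r2, r1, L11  →  {r0:0, r1:1, r2:0, r3:4}  ⟨branch taken⟩
[8] nor  r3, r1, r0  →  {r0:0, r1:1, r2:0, r3:65534}

65534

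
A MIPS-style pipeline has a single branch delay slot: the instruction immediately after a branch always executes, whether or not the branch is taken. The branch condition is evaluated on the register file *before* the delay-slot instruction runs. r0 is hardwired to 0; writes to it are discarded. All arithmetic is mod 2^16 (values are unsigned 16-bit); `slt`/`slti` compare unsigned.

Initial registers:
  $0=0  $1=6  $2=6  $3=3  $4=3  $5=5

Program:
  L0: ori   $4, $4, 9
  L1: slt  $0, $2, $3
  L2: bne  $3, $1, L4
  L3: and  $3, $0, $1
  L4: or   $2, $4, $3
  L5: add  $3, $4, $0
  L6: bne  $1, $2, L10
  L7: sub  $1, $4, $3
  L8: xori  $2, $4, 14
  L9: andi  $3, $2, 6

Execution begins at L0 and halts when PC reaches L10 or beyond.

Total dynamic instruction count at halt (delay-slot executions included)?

[0] ori   $4, $4, 9  →  {$0:0, $1:6, $2:6, $3:3, $4:11, $5:5}
[1] slt  $0, $2, $3  →  {$0:0, $1:6, $2:6, $3:3, $4:11, $5:5}
[2] bne  $3, $1, L4  →  {$0:0, $1:6, $2:6, $3:3, $4:11, $5:5}  ⟨branch taken⟩
[3] and  $3, $0, $1  →  {$0:0, $1:6, $2:6, $3:0, $4:11, $5:5}
[4] or   $2, $4, $3  →  {$0:0, $1:6, $2:11, $3:0, $4:11, $5:5}
[5] add  $3, $4, $0  →  {$0:0, $1:6, $2:11, $3:11, $4:11, $5:5}
[6] bne  $1, $2, L10  →  {$0:0, $1:6, $2:11, $3:11, $4:11, $5:5}  ⟨branch taken⟩
[7] sub  $1, $4, $3  →  {$0:0, $1:0, $2:11, $3:11, $4:11, $5:5}

8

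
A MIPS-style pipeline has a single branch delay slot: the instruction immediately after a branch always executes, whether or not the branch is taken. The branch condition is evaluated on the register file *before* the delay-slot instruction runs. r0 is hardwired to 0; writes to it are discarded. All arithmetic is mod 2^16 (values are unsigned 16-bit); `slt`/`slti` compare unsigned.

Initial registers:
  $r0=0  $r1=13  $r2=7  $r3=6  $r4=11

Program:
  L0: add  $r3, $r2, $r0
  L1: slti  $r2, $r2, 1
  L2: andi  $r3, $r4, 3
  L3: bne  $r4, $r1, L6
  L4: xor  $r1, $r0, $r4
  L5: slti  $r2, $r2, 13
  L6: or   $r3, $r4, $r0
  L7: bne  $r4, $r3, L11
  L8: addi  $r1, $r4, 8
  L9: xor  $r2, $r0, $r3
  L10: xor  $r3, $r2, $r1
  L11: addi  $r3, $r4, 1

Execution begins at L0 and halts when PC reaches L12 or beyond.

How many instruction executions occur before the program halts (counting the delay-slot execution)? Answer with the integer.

11

  step pc=0: add  $r3, $r2, $r0  regs=(0,13,7,7,11)
  step pc=1: slti  $r2, $r2, 1  regs=(0,13,0,7,11)
  step pc=2: andi  $r3, $r4, 3  regs=(0,13,0,3,11)
  step pc=3: bne  $r4, $r1, L6  cond=T  regs=(0,13,0,3,11)
  step pc=4: xor  $r1, $r0, $r4  regs=(0,11,0,3,11)
  step pc=6: or   $r3, $r4, $r0  regs=(0,11,0,11,11)
  step pc=7: bne  $r4, $r3, L11  cond=F  regs=(0,11,0,11,11)
  step pc=8: addi  $r1, $r4, 8  regs=(0,19,0,11,11)
  step pc=9: xor  $r2, $r0, $r3  regs=(0,19,11,11,11)
  step pc=10: xor  $r3, $r2, $r1  regs=(0,19,11,24,11)
  step pc=11: addi  $r3, $r4, 1  regs=(0,19,11,12,11)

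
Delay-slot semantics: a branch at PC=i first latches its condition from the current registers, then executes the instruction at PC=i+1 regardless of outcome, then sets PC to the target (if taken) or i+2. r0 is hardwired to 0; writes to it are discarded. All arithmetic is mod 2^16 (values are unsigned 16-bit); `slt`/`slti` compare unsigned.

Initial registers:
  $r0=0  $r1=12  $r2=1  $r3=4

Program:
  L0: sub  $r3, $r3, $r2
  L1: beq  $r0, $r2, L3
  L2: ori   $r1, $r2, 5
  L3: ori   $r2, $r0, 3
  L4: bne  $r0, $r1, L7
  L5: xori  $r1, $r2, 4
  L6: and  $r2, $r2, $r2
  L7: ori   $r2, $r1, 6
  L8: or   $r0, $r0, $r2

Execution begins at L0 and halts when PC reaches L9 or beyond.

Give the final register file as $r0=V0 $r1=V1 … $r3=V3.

$r0=0 $r1=7 $r2=7 $r3=3

  step pc=0: sub  $r3, $r3, $r2  regs=(0,12,1,3)
  step pc=1: beq  $r0, $r2, L3  cond=F  regs=(0,12,1,3)
  step pc=2: ori   $r1, $r2, 5  regs=(0,5,1,3)
  step pc=3: ori   $r2, $r0, 3  regs=(0,5,3,3)
  step pc=4: bne  $r0, $r1, L7  cond=T  regs=(0,5,3,3)
  step pc=5: xori  $r1, $r2, 4  regs=(0,7,3,3)
  step pc=7: ori   $r2, $r1, 6  regs=(0,7,7,3)
  step pc=8: or   $r0, $r0, $r2  regs=(0,7,7,3)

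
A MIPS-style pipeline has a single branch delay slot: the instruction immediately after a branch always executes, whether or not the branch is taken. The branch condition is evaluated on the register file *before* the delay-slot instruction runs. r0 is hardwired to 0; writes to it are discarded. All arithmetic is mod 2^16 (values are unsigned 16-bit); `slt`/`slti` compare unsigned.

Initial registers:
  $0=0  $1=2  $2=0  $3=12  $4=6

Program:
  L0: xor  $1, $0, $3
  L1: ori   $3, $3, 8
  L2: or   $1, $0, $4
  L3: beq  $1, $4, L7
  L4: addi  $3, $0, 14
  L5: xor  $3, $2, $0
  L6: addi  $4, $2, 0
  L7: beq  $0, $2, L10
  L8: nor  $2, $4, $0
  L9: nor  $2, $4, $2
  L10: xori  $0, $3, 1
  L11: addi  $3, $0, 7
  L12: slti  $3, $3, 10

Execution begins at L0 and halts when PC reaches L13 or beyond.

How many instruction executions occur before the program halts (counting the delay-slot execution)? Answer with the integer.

10

PC=0  xor  $1, $0, $3        | $0=0 $1=12 $2=0 $3=12 $4=6
PC=1  ori   $3, $3, 8        | $0=0 $1=12 $2=0 $3=12 $4=6
PC=2  or   $1, $0, $4        | $0=0 $1=6 $2=0 $3=12 $4=6
PC=3  beq  $1, $4, L7        | $0=0 $1=6 $2=0 $3=12 $4=6  [TAKEN]
PC=4  addi  $3, $0, 14       | $0=0 $1=6 $2=0 $3=14 $4=6
PC=7  beq  $0, $2, L10       | $0=0 $1=6 $2=0 $3=14 $4=6  [TAKEN]
PC=8  nor  $2, $4, $0        | $0=0 $1=6 $2=65529 $3=14 $4=6
PC=10 xori  $0, $3, 1        | $0=0 $1=6 $2=65529 $3=14 $4=6
PC=11 addi  $3, $0, 7        | $0=0 $1=6 $2=65529 $3=7 $4=6
PC=12 slti  $3, $3, 10       | $0=0 $1=6 $2=65529 $3=1 $4=6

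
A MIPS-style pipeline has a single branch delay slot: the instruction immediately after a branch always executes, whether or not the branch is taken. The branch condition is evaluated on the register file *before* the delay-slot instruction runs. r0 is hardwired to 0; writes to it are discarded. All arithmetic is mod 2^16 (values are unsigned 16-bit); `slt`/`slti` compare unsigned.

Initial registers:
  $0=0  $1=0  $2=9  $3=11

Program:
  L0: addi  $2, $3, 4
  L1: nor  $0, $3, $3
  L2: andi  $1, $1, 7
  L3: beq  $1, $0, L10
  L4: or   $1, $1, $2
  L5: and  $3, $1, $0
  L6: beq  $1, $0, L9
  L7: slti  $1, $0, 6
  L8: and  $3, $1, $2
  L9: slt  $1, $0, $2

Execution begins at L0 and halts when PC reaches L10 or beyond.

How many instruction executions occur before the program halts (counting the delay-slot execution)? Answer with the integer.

5

#0 addi  $2, $3, 4 ; 0/0/15/11
#1 nor  $0, $3, $3 ; 0/0/15/11
#2 andi  $1, $1, 7 ; 0/0/15/11
#3 beq  $1, $0, L10 ; 0/0/15/11 ; →target
#4 or   $1, $1, $2 ; 0/15/15/11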